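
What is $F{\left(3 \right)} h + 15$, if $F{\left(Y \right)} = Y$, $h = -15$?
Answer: $-30$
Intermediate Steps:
$F{\left(3 \right)} h + 15 = 3 \left(-15\right) + 15 = -45 + 15 = -30$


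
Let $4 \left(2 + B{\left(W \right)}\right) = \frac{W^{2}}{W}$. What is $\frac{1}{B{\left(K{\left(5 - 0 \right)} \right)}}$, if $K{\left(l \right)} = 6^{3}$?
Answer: $\frac{1}{52} \approx 0.019231$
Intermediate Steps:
$K{\left(l \right)} = 216$
$B{\left(W \right)} = -2 + \frac{W}{4}$ ($B{\left(W \right)} = -2 + \frac{W^{2} \frac{1}{W}}{4} = -2 + \frac{W}{4}$)
$\frac{1}{B{\left(K{\left(5 - 0 \right)} \right)}} = \frac{1}{-2 + \frac{1}{4} \cdot 216} = \frac{1}{-2 + 54} = \frac{1}{52}$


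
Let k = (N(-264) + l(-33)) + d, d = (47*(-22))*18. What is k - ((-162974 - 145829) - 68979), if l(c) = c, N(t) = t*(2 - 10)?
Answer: 361249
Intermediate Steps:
N(t) = -8*t (N(t) = t*(-8) = -8*t)
d = -18612 (d = -1034*18 = -18612)
k = -16533 (k = (-8*(-264) - 33) - 18612 = (2112 - 33) - 18612 = 2079 - 18612 = -16533)
k - ((-162974 - 145829) - 68979) = -16533 - ((-162974 - 145829) - 68979) = -16533 - (-308803 - 68979) = -16533 - 1*(-377782) = -16533 + 377782 = 361249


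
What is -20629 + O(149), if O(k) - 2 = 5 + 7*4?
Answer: -20594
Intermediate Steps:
O(k) = 35 (O(k) = 2 + (5 + 7*4) = 2 + (5 + 28) = 2 + 33 = 35)
-20629 + O(149) = -20629 + 35 = -20594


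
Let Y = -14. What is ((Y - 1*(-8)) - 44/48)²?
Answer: 6889/144 ≈ 47.840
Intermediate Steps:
((Y - 1*(-8)) - 44/48)² = ((-14 - 1*(-8)) - 44/48)² = ((-14 + 8) - 44/48)² = (-6 - 1*11/12)² = (-6 - 11/12)² = (-83/12)² = 6889/144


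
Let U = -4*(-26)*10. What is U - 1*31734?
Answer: -30694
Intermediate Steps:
U = 1040 (U = 104*10 = 1040)
U - 1*31734 = 1040 - 1*31734 = 1040 - 31734 = -30694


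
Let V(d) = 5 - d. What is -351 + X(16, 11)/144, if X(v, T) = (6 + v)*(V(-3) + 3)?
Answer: -25151/72 ≈ -349.32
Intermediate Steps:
X(v, T) = 66 + 11*v (X(v, T) = (6 + v)*((5 - 1*(-3)) + 3) = (6 + v)*((5 + 3) + 3) = (6 + v)*(8 + 3) = (6 + v)*11 = 66 + 11*v)
-351 + X(16, 11)/144 = -351 + (66 + 11*16)/144 = -351 + (66 + 176)*(1/144) = -351 + 242*(1/144) = -351 + 121/72 = -25151/72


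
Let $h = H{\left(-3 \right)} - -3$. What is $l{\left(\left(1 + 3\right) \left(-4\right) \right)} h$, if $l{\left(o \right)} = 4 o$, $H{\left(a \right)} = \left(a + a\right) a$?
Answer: $-1344$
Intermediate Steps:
$H{\left(a \right)} = 2 a^{2}$ ($H{\left(a \right)} = 2 a a = 2 a^{2}$)
$h = 21$ ($h = 2 \left(-3\right)^{2} - -3 = 2 \cdot 9 + 3 = 18 + 3 = 21$)
$l{\left(\left(1 + 3\right) \left(-4\right) \right)} h = 4 \left(1 + 3\right) \left(-4\right) 21 = 4 \cdot 4 \left(-4\right) 21 = 4 \left(-16\right) 21 = \left(-64\right) 21 = -1344$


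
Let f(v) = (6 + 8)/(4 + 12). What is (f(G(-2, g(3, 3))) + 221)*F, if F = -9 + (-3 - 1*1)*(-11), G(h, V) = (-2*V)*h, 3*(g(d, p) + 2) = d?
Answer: 62125/8 ≈ 7765.6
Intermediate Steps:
g(d, p) = -2 + d/3
G(h, V) = -2*V*h
f(v) = 7/8 (f(v) = 14/16 = 14*(1/16) = 7/8)
F = 35 (F = -9 + (-3 - 1)*(-11) = -9 - 4*(-11) = -9 + 44 = 35)
(f(G(-2, g(3, 3))) + 221)*F = (7/8 + 221)*35 = (1775/8)*35 = 62125/8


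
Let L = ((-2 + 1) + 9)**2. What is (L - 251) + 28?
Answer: -159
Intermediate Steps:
L = 64 (L = (-1 + 9)**2 = 8**2 = 64)
(L - 251) + 28 = (64 - 251) + 28 = -187 + 28 = -159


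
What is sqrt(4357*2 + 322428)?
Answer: 7*sqrt(6758) ≈ 575.45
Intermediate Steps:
sqrt(4357*2 + 322428) = sqrt(8714 + 322428) = sqrt(331142) = 7*sqrt(6758)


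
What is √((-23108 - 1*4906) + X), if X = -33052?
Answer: I*√61066 ≈ 247.12*I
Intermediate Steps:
√((-23108 - 1*4906) + X) = √((-23108 - 1*4906) - 33052) = √((-23108 - 4906) - 33052) = √(-28014 - 33052) = √(-61066) = I*√61066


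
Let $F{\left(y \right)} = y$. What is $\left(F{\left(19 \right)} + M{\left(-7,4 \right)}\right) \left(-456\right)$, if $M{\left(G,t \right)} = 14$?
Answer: $-15048$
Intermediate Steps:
$\left(F{\left(19 \right)} + M{\left(-7,4 \right)}\right) \left(-456\right) = \left(19 + 14\right) \left(-456\right) = 33 \left(-456\right) = -15048$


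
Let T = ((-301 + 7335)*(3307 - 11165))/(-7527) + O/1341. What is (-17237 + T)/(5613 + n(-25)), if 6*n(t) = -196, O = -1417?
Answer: -33291523222/18775416543 ≈ -1.7731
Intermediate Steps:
n(t) = -98/3 (n(t) = (⅙)*(-196) = -98/3)
T = 24703552631/3364569 (T = ((-301 + 7335)*(3307 - 11165))/(-7527) - 1417/1341 = (7034*(-7858))*(-1/7527) - 1417*1/1341 = -55273172*(-1/7527) - 1417/1341 = 55273172/7527 - 1417/1341 = 24703552631/3364569 ≈ 7342.3)
(-17237 + T)/(5613 + n(-25)) = (-17237 + 24703552631/3364569)/(5613 - 98/3) = -33291523222/(3364569*16741/3) = -33291523222/3364569*3/16741 = -33291523222/18775416543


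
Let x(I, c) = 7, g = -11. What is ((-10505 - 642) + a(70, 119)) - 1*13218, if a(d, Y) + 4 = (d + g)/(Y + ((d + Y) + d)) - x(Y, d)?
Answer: -9214069/378 ≈ -24376.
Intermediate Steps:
a(d, Y) = -11 + (-11 + d)/(2*Y + 2*d) (a(d, Y) = -4 + ((d - 11)/(Y + ((d + Y) + d)) - 1*7) = -4 + ((-11 + d)/(Y + ((Y + d) + d)) - 7) = -4 + ((-11 + d)/(Y + (Y + 2*d)) - 7) = -4 + ((-11 + d)/(2*Y + 2*d) - 7) = -4 + (-7 + (-11 + d)/(2*Y + 2*d)) = -11 + (-11 + d)/(2*Y + 2*d))
((-10505 - 642) + a(70, 119)) - 1*13218 = ((-10505 - 642) + (-11 - 22*119 - 21*70)/(2*(119 + 70))) - 1*13218 = (-11147 + (½)*(-11 - 2618 - 1470)/189) - 13218 = (-11147 + (½)*(1/189)*(-4099)) - 13218 = (-11147 - 4099/378) - 13218 = -4217665/378 - 13218 = -9214069/378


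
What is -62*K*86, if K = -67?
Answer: 357244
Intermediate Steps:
-62*K*86 = -62*(-67)*86 = 4154*86 = 357244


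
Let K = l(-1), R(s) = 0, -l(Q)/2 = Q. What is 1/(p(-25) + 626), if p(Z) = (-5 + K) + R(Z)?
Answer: 1/623 ≈ 0.0016051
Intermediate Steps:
l(Q) = -2*Q
K = 2 (K = -2*(-1) = 2)
p(Z) = -3 (p(Z) = (-5 + 2) + 0 = -3 + 0 = -3)
1/(p(-25) + 626) = 1/(-3 + 626) = 1/623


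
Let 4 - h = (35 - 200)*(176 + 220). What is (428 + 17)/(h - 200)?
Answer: 445/65144 ≈ 0.0068310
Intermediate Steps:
h = 65344 (h = 4 - (35 - 200)*(176 + 220) = 4 - (-165)*396 = 4 - 1*(-65340) = 4 + 65340 = 65344)
(428 + 17)/(h - 200) = (428 + 17)/(65344 - 200) = 445/65144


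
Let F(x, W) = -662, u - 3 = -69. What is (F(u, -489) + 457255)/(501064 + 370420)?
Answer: 456593/871484 ≈ 0.52393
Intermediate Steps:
u = -66 (u = 3 - 69 = -66)
(F(u, -489) + 457255)/(501064 + 370420) = (-662 + 457255)/(501064 + 370420) = 456593/871484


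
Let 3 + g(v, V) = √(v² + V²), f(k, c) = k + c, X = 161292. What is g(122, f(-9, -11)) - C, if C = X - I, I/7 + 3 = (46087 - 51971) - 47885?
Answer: -537699 + 2*√3821 ≈ -5.3758e+5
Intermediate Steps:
I = -376404 (I = -21 + 7*((46087 - 51971) - 47885) = -21 + 7*(-5884 - 47885) = -21 + 7*(-53769) = -21 - 376383 = -376404)
C = 537696 (C = 161292 - 1*(-376404) = 161292 + 376404 = 537696)
f(k, c) = c + k
g(v, V) = -3 + √(V² + v²) (g(v, V) = -3 + √(v² + V²) = -3 + √(V² + v²))
g(122, f(-9, -11)) - C = (-3 + √((-11 - 9)² + 122²)) - 1*537696 = (-3 + √((-20)² + 14884)) - 537696 = (-3 + √(400 + 14884)) - 537696 = (-3 + √15284) - 537696 = (-3 + 2*√3821) - 537696 = -537699 + 2*√3821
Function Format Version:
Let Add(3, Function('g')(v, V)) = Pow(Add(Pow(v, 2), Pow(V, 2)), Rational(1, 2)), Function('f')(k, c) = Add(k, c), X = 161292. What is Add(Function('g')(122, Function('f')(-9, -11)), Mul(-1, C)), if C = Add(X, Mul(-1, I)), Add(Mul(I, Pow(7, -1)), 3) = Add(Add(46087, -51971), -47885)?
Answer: Add(-537699, Mul(2, Pow(3821, Rational(1, 2)))) ≈ -5.3758e+5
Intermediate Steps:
I = -376404 (I = Add(-21, Mul(7, Add(Add(46087, -51971), -47885))) = Add(-21, Mul(7, Add(-5884, -47885))) = Add(-21, Mul(7, -53769)) = Add(-21, -376383) = -376404)
C = 537696 (C = Add(161292, Mul(-1, -376404)) = Add(161292, 376404) = 537696)
Function('f')(k, c) = Add(c, k)
Function('g')(v, V) = Add(-3, Pow(Add(Pow(V, 2), Pow(v, 2)), Rational(1, 2))) (Function('g')(v, V) = Add(-3, Pow(Add(Pow(v, 2), Pow(V, 2)), Rational(1, 2))) = Add(-3, Pow(Add(Pow(V, 2), Pow(v, 2)), Rational(1, 2))))
Add(Function('g')(122, Function('f')(-9, -11)), Mul(-1, C)) = Add(Add(-3, Pow(Add(Pow(Add(-11, -9), 2), Pow(122, 2)), Rational(1, 2))), Mul(-1, 537696)) = Add(Add(-3, Pow(Add(Pow(-20, 2), 14884), Rational(1, 2))), -537696) = Add(Add(-3, Pow(Add(400, 14884), Rational(1, 2))), -537696) = Add(Add(-3, Pow(15284, Rational(1, 2))), -537696) = Add(Add(-3, Mul(2, Pow(3821, Rational(1, 2)))), -537696) = Add(-537699, Mul(2, Pow(3821, Rational(1, 2))))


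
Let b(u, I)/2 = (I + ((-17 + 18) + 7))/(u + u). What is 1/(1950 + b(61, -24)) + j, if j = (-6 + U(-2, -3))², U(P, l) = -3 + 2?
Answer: 5827827/118934 ≈ 49.000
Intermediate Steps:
U(P, l) = -1
b(u, I) = (8 + I)/u (b(u, I) = 2*((I + ((-17 + 18) + 7))/(u + u)) = 2*((I + (1 + 7))/((2*u))) = 2*((I + 8)*(1/(2*u))) = 2*((8 + I)*(1/(2*u))) = 2*((8 + I)/(2*u)) = (8 + I)/u)
j = 49 (j = (-6 - 1)² = (-7)² = 49)
1/(1950 + b(61, -24)) + j = 1/(1950 + (8 - 24)/61) + 49 = 1/(1950 + (1/61)*(-16)) + 49 = 1/(1950 - 16/61) + 49 = 1/(118934/61) + 49 = 61/118934 + 49 = 5827827/118934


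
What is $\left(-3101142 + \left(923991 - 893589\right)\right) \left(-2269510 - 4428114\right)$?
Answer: $20566661921760$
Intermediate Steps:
$\left(-3101142 + \left(923991 - 893589\right)\right) \left(-2269510 - 4428114\right) = \left(-3101142 + 30402\right) \left(-6697624\right) = \left(-3070740\right) \left(-6697624\right) = 20566661921760$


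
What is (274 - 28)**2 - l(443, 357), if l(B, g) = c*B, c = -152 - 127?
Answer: 184113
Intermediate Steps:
c = -279
l(B, g) = -279*B
(274 - 28)**2 - l(443, 357) = (274 - 28)**2 - (-279)*443 = 246**2 - 1*(-123597) = 60516 + 123597 = 184113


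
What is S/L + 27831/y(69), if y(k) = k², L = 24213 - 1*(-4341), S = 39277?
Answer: 36358673/5035022 ≈ 7.2212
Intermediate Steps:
L = 28554 (L = 24213 + 4341 = 28554)
S/L + 27831/y(69) = 39277/28554 + 27831/(69²) = 39277*(1/28554) + 27831/4761 = 39277/28554 + 27831*(1/4761) = 39277/28554 + 9277/1587 = 36358673/5035022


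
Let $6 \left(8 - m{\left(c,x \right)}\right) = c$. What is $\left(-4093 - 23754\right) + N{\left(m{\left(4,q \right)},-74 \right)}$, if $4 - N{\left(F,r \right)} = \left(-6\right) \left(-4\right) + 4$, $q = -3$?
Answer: $-27871$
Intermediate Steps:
$m{\left(c,x \right)} = 8 - \frac{c}{6}$
$N{\left(F,r \right)} = -24$ ($N{\left(F,r \right)} = 4 - \left(\left(-6\right) \left(-4\right) + 4\right) = 4 - \left(24 + 4\right) = 4 - 28 = -24$)
$\left(-4093 - 23754\right) + N{\left(m{\left(4,q \right)},-74 \right)} = \left(-4093 - 23754\right) - 24 = -27847 - 24 = -27871$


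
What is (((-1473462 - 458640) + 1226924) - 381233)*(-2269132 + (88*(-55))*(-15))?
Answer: 2386336526652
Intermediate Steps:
(((-1473462 - 458640) + 1226924) - 381233)*(-2269132 + (88*(-55))*(-15)) = ((-1932102 + 1226924) - 381233)*(-2269132 - 4840*(-15)) = (-705178 - 381233)*(-2269132 + 72600) = -1086411*(-2196532) = 2386336526652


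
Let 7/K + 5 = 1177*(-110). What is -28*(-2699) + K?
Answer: 9784684693/129475 ≈ 75572.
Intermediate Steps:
K = -7/129475 (K = 7/(-5 + 1177*(-110)) = 7/(-5 - 129470) = 7/(-129475) = 7*(-1/129475) = -7/129475 ≈ -5.4064e-5)
-28*(-2699) + K = -28*(-2699) - 7/129475 = 75572 - 7/129475 = 9784684693/129475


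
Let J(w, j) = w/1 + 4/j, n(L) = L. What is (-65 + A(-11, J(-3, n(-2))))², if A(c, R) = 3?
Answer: 3844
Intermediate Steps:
J(w, j) = w + 4/j (J(w, j) = w*1 + 4/j = w + 4/j)
(-65 + A(-11, J(-3, n(-2))))² = (-65 + 3)² = (-62)² = 3844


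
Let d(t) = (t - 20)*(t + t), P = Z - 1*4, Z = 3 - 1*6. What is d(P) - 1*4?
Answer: 374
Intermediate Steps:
Z = -3 (Z = 3 - 6 = -3)
P = -7 (P = -3 - 1*4 = -3 - 4 = -7)
d(t) = 2*t*(-20 + t) (d(t) = (-20 + t)*(2*t) = 2*t*(-20 + t))
d(P) - 1*4 = 2*(-7)*(-20 - 7) - 1*4 = 2*(-7)*(-27) - 4 = 378 - 4 = 374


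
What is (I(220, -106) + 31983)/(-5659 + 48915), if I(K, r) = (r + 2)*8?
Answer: 31151/43256 ≈ 0.72015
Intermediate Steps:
I(K, r) = 16 + 8*r (I(K, r) = (2 + r)*8 = 16 + 8*r)
(I(220, -106) + 31983)/(-5659 + 48915) = ((16 + 8*(-106)) + 31983)/(-5659 + 48915) = ((16 - 848) + 31983)/43256 = (-832 + 31983)*(1/43256) = 31151*(1/43256) = 31151/43256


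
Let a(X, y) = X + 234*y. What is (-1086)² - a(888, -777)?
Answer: 1360326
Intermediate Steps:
(-1086)² - a(888, -777) = (-1086)² - (888 + 234*(-777)) = 1179396 - (888 - 181818) = 1179396 - 1*(-180930) = 1179396 + 180930 = 1360326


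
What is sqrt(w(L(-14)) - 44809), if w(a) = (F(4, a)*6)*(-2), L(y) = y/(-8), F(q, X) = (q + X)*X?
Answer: I*sqrt(179719)/2 ≈ 211.97*I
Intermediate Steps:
F(q, X) = X*(X + q) (F(q, X) = (X + q)*X = X*(X + q))
L(y) = -y/8 (L(y) = y*(-1/8) = -y/8)
w(a) = -12*a*(4 + a) (w(a) = ((a*(a + 4))*6)*(-2) = ((a*(4 + a))*6)*(-2) = (6*a*(4 + a))*(-2) = -12*a*(4 + a))
sqrt(w(L(-14)) - 44809) = sqrt(-12*(-1/8*(-14))*(4 - 1/8*(-14)) - 44809) = sqrt(-12*7/4*(4 + 7/4) - 44809) = sqrt(-12*7/4*23/4 - 44809) = sqrt(-483/4 - 44809) = sqrt(-179719/4) = I*sqrt(179719)/2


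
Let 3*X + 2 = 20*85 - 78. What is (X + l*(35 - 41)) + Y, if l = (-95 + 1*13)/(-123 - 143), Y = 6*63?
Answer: 121848/133 ≈ 916.15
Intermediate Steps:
Y = 378
X = 540 (X = -2/3 + (20*85 - 78)/3 = -2/3 + (1700 - 78)/3 = -2/3 + (1/3)*1622 = -2/3 + 1622/3 = 540)
l = 41/133 (l = (-95 + 13)/(-266) = -82*(-1/266) = 41/133 ≈ 0.30827)
(X + l*(35 - 41)) + Y = (540 + 41*(35 - 41)/133) + 378 = (540 + (41/133)*(-6)) + 378 = (540 - 246/133) + 378 = 71574/133 + 378 = 121848/133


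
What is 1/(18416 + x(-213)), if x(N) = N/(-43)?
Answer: 43/792101 ≈ 5.4286e-5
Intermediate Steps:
x(N) = -N/43 (x(N) = N*(-1/43) = -N/43)
1/(18416 + x(-213)) = 1/(18416 - 1/43*(-213)) = 1/(18416 + 213/43) = 1/(792101/43) = 43/792101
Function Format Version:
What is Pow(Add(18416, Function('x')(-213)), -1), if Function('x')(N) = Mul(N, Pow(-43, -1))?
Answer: Rational(43, 792101) ≈ 5.4286e-5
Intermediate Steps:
Function('x')(N) = Mul(Rational(-1, 43), N) (Function('x')(N) = Mul(N, Rational(-1, 43)) = Mul(Rational(-1, 43), N))
Pow(Add(18416, Function('x')(-213)), -1) = Pow(Add(18416, Mul(Rational(-1, 43), -213)), -1) = Pow(Add(18416, Rational(213, 43)), -1) = Pow(Rational(792101, 43), -1) = Rational(43, 792101)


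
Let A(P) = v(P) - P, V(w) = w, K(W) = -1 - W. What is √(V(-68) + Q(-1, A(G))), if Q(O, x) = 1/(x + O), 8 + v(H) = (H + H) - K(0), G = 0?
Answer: I*√1090/4 ≈ 8.2538*I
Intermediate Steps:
v(H) = -7 + 2*H (v(H) = -8 + ((H + H) - (-1 - 1*0)) = -8 + (2*H - (-1 + 0)) = -8 + (2*H - 1*(-1)) = -8 + (2*H + 1) = -8 + (1 + 2*H) = -7 + 2*H)
A(P) = -7 + P (A(P) = (-7 + 2*P) - P = -7 + P)
Q(O, x) = 1/(O + x)
√(V(-68) + Q(-1, A(G))) = √(-68 + 1/(-1 + (-7 + 0))) = √(-68 + 1/(-1 - 7)) = √(-68 + 1/(-8)) = √(-68 - ⅛) = √(-545/8) = I*√1090/4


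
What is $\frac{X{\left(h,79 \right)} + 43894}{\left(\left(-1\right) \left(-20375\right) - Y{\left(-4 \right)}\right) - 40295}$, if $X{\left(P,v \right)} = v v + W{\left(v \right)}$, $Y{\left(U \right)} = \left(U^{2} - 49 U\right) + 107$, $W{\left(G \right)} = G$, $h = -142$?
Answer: $- \frac{50214}{20239} \approx -2.4811$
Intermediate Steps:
$Y{\left(U \right)} = 107 + U^{2} - 49 U$
$X{\left(P,v \right)} = v + v^{2}$ ($X{\left(P,v \right)} = v v + v = v^{2} + v = v + v^{2}$)
$\frac{X{\left(h,79 \right)} + 43894}{\left(\left(-1\right) \left(-20375\right) - Y{\left(-4 \right)}\right) - 40295} = \frac{79 \left(1 + 79\right) + 43894}{\left(\left(-1\right) \left(-20375\right) - \left(107 + \left(-4\right)^{2} - -196\right)\right) - 40295} = \frac{79 \cdot 80 + 43894}{\left(20375 - \left(107 + 16 + 196\right)\right) - 40295} = \frac{6320 + 43894}{\left(20375 - 319\right) - 40295} = \frac{50214}{\left(20375 - 319\right) - 40295} = \frac{50214}{20056 - 40295} = \frac{50214}{-20239} = 50214 \left(- \frac{1}{20239}\right) = - \frac{50214}{20239}$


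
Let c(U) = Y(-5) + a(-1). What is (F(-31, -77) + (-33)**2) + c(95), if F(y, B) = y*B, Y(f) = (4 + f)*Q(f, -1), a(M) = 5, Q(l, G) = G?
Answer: 3482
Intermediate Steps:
Y(f) = -4 - f (Y(f) = (4 + f)*(-1) = -4 - f)
F(y, B) = B*y
c(U) = 6 (c(U) = (-4 - 1*(-5)) + 5 = (-4 + 5) + 5 = 1 + 5 = 6)
(F(-31, -77) + (-33)**2) + c(95) = (-77*(-31) + (-33)**2) + 6 = (2387 + 1089) + 6 = 3476 + 6 = 3482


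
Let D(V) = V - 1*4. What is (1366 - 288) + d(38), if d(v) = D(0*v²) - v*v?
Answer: -370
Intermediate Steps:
D(V) = -4 + V (D(V) = V - 4 = -4 + V)
d(v) = -4 - v² (d(v) = (-4 + 0*v²) - v*v = (-4 + 0) - v² = -4 - v²)
(1366 - 288) + d(38) = (1366 - 288) + (-4 - 1*38²) = 1078 + (-4 - 1*1444) = 1078 + (-4 - 1444) = 1078 - 1448 = -370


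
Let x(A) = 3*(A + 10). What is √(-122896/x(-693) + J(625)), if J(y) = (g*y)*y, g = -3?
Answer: I*√4919749357971/2049 ≈ 1082.5*I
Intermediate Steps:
J(y) = -3*y² (J(y) = (-3*y)*y = -3*y²)
x(A) = 30 + 3*A (x(A) = 3*(10 + A) = 30 + 3*A)
√(-122896/x(-693) + J(625)) = √(-122896/(30 + 3*(-693)) - 3*625²) = √(-122896/(30 - 2079) - 3*390625) = √(-122896/(-2049) - 1171875) = √(-122896*(-1/2049) - 1171875) = √(122896/2049 - 1171875) = √(-2401048979/2049) = I*√4919749357971/2049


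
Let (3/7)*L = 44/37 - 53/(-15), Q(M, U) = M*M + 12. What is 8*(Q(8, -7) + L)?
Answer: 1159096/1665 ≈ 696.15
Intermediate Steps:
Q(M, U) = 12 + M² (Q(M, U) = M² + 12 = 12 + M²)
L = 18347/1665 (L = 7*(44/37 - 53/(-15))/3 = 7*(44*(1/37) - 53*(-1/15))/3 = 7*(44/37 + 53/15)/3 = (7/3)*(2621/555) = 18347/1665 ≈ 11.019)
8*(Q(8, -7) + L) = 8*((12 + 8²) + 18347/1665) = 8*((12 + 64) + 18347/1665) = 8*(76 + 18347/1665) = 8*(144887/1665) = 1159096/1665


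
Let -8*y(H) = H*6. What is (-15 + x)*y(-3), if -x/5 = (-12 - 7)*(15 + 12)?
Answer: 11475/2 ≈ 5737.5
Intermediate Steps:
x = 2565 (x = -5*(-12 - 7)*(15 + 12) = -(-95)*27 = -5*(-513) = 2565)
y(H) = -3*H/4 (y(H) = -H*6/8 = -3*H/4)
(-15 + x)*y(-3) = (-15 + 2565)*(-¾*(-3)) = 2550*(9/4) = 11475/2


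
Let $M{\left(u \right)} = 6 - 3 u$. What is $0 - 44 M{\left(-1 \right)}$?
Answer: $-396$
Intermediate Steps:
$0 - 44 M{\left(-1 \right)} = 0 - 44 \left(6 - -3\right) = 0 - 44 \left(6 + 3\right) = 0 - 396 = -396$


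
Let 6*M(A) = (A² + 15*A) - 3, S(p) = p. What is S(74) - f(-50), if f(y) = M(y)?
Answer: -1303/6 ≈ -217.17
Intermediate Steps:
M(A) = -½ + A²/6 + 5*A/2 (M(A) = ((A² + 15*A) - 3)/6 = (-3 + A² + 15*A)/6 = -½ + A²/6 + 5*A/2)
f(y) = -½ + y²/6 + 5*y/2
S(74) - f(-50) = 74 - (-½ + (⅙)*(-50)² + (5/2)*(-50)) = 74 - (-½ + (⅙)*2500 - 125) = 74 - (-½ + 1250/3 - 125) = 74 - 1*1747/6 = 74 - 1747/6 = -1303/6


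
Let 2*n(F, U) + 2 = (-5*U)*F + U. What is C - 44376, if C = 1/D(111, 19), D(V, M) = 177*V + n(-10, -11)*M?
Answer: -1269020470/28597 ≈ -44376.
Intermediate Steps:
n(F, U) = -1 + U/2 - 5*F*U/2 (n(F, U) = -1 + ((-5*U)*F + U)/2 = -1 + (-5*F*U + U)/2 = -1 + (U - 5*F*U)/2 = -1 + (U/2 - 5*F*U/2) = -1 + U/2 - 5*F*U/2)
D(V, M) = 177*V - 563*M/2 (D(V, M) = 177*V + (-1 + (½)*(-11) - 5/2*(-10)*(-11))*M = 177*V + (-1 - 11/2 - 275)*M = 177*V - 563*M/2)
C = 2/28597 (C = 1/(177*111 - 563/2*19) = 1/(19647 - 10697/2) = 1/(28597/2) = 2/28597 ≈ 6.9937e-5)
C - 44376 = 2/28597 - 44376 = -1269020470/28597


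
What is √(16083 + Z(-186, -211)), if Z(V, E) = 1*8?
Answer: √16091 ≈ 126.85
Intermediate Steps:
Z(V, E) = 8
√(16083 + Z(-186, -211)) = √(16083 + 8) = √16091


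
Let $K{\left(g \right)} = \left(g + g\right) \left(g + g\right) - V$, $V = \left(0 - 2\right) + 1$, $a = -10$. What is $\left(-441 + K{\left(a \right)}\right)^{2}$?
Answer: $1600$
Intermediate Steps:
$V = -1$ ($V = -2 + 1 = -1$)
$K{\left(g \right)} = 1 + 4 g^{2}$ ($K{\left(g \right)} = \left(g + g\right) \left(g + g\right) - -1 = 2 g 2 g + 1 = 4 g^{2} + 1 = 1 + 4 g^{2}$)
$\left(-441 + K{\left(a \right)}\right)^{2} = \left(-441 + \left(1 + 4 \left(-10\right)^{2}\right)\right)^{2} = \left(-441 + \left(1 + 4 \cdot 100\right)\right)^{2} = \left(-441 + \left(1 + 400\right)\right)^{2} = \left(-441 + 401\right)^{2} = \left(-40\right)^{2} = 1600$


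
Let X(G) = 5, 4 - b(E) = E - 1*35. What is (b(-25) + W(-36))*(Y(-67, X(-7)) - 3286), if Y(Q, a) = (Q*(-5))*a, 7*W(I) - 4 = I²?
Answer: -2816028/7 ≈ -4.0229e+5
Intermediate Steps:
b(E) = 39 - E (b(E) = 4 - (E - 1*35) = 4 - (E - 35) = 4 - (-35 + E) = 4 + (35 - E) = 39 - E)
W(I) = 4/7 + I²/7
Y(Q, a) = -5*Q*a (Y(Q, a) = (-5*Q)*a = -5*Q*a)
(b(-25) + W(-36))*(Y(-67, X(-7)) - 3286) = ((39 - 1*(-25)) + (4/7 + (⅐)*(-36)²))*(-5*(-67)*5 - 3286) = ((39 + 25) + (4/7 + (⅐)*1296))*(1675 - 3286) = (64 + (4/7 + 1296/7))*(-1611) = (64 + 1300/7)*(-1611) = (1748/7)*(-1611) = -2816028/7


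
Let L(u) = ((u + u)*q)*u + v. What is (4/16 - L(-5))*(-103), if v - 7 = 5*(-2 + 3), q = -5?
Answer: -98159/4 ≈ -24540.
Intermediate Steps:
v = 12 (v = 7 + 5*(-2 + 3) = 7 + 5*1 = 7 + 5 = 12)
L(u) = 12 - 10*u² (L(u) = ((u + u)*(-5))*u + 12 = ((2*u)*(-5))*u + 12 = (-10*u)*u + 12 = -10*u² + 12 = 12 - 10*u²)
(4/16 - L(-5))*(-103) = (4/16 - (12 - 10*(-5)²))*(-103) = (4*(1/16) - (12 - 10*25))*(-103) = (¼ - (12 - 250))*(-103) = (¼ - 1*(-238))*(-103) = (¼ + 238)*(-103) = (953/4)*(-103) = -98159/4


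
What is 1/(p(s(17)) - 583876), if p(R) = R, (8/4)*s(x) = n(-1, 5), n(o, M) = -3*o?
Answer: -2/1167749 ≈ -1.7127e-6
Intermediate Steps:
s(x) = 3/2 (s(x) = (-3*(-1))/2 = (½)*3 = 3/2)
1/(p(s(17)) - 583876) = 1/(3/2 - 583876) = 1/(-1167749/2) = -2/1167749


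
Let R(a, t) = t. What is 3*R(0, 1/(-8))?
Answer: -3/8 ≈ -0.37500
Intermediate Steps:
3*R(0, 1/(-8)) = 3/(-8) = 3*(-⅛) = -3/8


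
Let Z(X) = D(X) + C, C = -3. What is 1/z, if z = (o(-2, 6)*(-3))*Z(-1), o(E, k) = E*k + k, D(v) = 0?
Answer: -1/54 ≈ -0.018519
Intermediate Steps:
o(E, k) = k + E*k
Z(X) = -3 (Z(X) = 0 - 3 = -3)
z = -54 (z = ((6*(1 - 2))*(-3))*(-3) = ((6*(-1))*(-3))*(-3) = -6*(-3)*(-3) = 18*(-3) = -54)
1/z = 1/(-54) = -1/54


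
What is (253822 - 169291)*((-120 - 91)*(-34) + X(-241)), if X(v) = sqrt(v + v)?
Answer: 606425394 + 84531*I*sqrt(482) ≈ 6.0643e+8 + 1.8558e+6*I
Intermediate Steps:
X(v) = sqrt(2)*sqrt(v) (X(v) = sqrt(2*v) = sqrt(2)*sqrt(v))
(253822 - 169291)*((-120 - 91)*(-34) + X(-241)) = (253822 - 169291)*((-120 - 91)*(-34) + sqrt(2)*sqrt(-241)) = 84531*(-211*(-34) + sqrt(2)*(I*sqrt(241))) = 84531*(7174 + I*sqrt(482)) = 606425394 + 84531*I*sqrt(482)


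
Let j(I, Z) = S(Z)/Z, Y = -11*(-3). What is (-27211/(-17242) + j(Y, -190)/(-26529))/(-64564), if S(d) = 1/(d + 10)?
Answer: -333625907467/13648764351621600 ≈ -2.4444e-5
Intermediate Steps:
S(d) = 1/(10 + d)
Y = 33
j(I, Z) = 1/(Z*(10 + Z)) (j(I, Z) = 1/((10 + Z)*Z) = 1/(Z*(10 + Z)))
(-27211/(-17242) + j(Y, -190)/(-26529))/(-64564) = (-27211/(-17242) + (1/((-190)*(10 - 190)))/(-26529))/(-64564) = (-27211*(-1/17242) - 1/190/(-180)*(-1/26529))*(-1/64564) = (27211/17242 - 1/190*(-1/180)*(-1/26529))*(-1/64564) = (27211/17242 + (1/34200)*(-1/26529))*(-1/64564) = (27211/17242 - 1/907291800)*(-1/64564) = (333625907467/211398989400)*(-1/64564) = -333625907467/13648764351621600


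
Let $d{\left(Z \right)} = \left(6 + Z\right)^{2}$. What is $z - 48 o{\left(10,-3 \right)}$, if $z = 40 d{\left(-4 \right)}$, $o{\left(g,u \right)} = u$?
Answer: $304$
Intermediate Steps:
$z = 160$ ($z = 40 \left(6 - 4\right)^{2} = 40 \cdot 2^{2} = 40 \cdot 4 = 160$)
$z - 48 o{\left(10,-3 \right)} = 160 - -144 = 160 + 144 = 304$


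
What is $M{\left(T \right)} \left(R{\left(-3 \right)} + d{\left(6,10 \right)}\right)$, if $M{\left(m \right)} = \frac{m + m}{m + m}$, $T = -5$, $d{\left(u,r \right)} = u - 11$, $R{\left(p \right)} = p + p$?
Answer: $-11$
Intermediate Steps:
$R{\left(p \right)} = 2 p$
$d{\left(u,r \right)} = -11 + u$
$M{\left(m \right)} = 1$ ($M{\left(m \right)} = \frac{2 m}{2 m} = 2 m \frac{1}{2 m} = 1$)
$M{\left(T \right)} \left(R{\left(-3 \right)} + d{\left(6,10 \right)}\right) = 1 \left(2 \left(-3\right) + \left(-11 + 6\right)\right) = 1 \left(-6 - 5\right) = 1 \left(-11\right) = -11$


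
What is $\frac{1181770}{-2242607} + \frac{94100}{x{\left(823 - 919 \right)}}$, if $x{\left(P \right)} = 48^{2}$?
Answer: $\frac{52076630155}{1291741632} \approx 40.315$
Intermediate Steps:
$x{\left(P \right)} = 2304$
$\frac{1181770}{-2242607} + \frac{94100}{x{\left(823 - 919 \right)}} = \frac{1181770}{-2242607} + \frac{94100}{2304} = 1181770 \left(- \frac{1}{2242607}\right) + 94100 \cdot \frac{1}{2304} = - \frac{1181770}{2242607} + \frac{23525}{576} = \frac{52076630155}{1291741632}$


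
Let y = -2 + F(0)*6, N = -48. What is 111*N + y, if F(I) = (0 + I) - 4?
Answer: -5354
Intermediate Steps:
F(I) = -4 + I (F(I) = I - 4 = -4 + I)
y = -26 (y = -2 + (-4 + 0)*6 = -2 - 4*6 = -2 - 24 = -26)
111*N + y = 111*(-48) - 26 = -5328 - 26 = -5354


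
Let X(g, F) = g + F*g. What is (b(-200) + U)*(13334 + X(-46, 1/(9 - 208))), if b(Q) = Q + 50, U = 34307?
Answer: 90323336206/199 ≈ 4.5389e+8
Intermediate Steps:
b(Q) = 50 + Q
(b(-200) + U)*(13334 + X(-46, 1/(9 - 208))) = ((50 - 200) + 34307)*(13334 - 46*(1 + 1/(9 - 208))) = (-150 + 34307)*(13334 - 46*(1 + 1/(-199))) = 34157*(13334 - 46*(1 - 1/199)) = 34157*(13334 - 46*198/199) = 34157*(13334 - 9108/199) = 34157*(2644358/199) = 90323336206/199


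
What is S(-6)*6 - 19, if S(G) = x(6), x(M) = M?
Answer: 17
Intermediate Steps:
S(G) = 6
S(-6)*6 - 19 = 6*6 - 19 = 36 - 19 = 17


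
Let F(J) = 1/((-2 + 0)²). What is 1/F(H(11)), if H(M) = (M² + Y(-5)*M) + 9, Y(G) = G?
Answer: 4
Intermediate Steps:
H(M) = 9 + M² - 5*M (H(M) = (M² - 5*M) + 9 = 9 + M² - 5*M)
F(J) = ¼ (F(J) = 1/((-2)²) = 1/4 = ¼)
1/F(H(11)) = 1/(¼) = 4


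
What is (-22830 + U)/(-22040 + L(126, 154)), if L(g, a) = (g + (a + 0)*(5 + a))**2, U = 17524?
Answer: -2653/302864252 ≈ -8.7597e-6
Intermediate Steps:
L(g, a) = (g + a*(5 + a))**2
(-22830 + U)/(-22040 + L(126, 154)) = (-22830 + 17524)/(-22040 + (126 + 154**2 + 5*154)**2) = -5306/(-22040 + (126 + 23716 + 770)**2) = -5306/(-22040 + 24612**2) = -5306/(-22040 + 605750544) = -5306/605728504 = -5306*1/605728504 = -2653/302864252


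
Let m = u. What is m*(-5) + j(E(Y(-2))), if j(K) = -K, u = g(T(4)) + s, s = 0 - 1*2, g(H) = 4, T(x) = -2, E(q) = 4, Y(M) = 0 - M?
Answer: -14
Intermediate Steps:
Y(M) = -M
s = -2 (s = 0 - 2 = -2)
u = 2 (u = 4 - 2 = 2)
m = 2
m*(-5) + j(E(Y(-2))) = 2*(-5) - 1*4 = -10 - 4 = -14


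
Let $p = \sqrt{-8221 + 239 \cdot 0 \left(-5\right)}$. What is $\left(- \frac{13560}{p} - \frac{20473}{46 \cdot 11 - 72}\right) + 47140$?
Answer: $\frac{20438287}{434} + \frac{13560 i \sqrt{8221}}{8221} \approx 47093.0 + 149.55 i$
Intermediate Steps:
$p = i \sqrt{8221}$ ($p = \sqrt{-8221 + 239 \cdot 0} = \sqrt{-8221 + 0} = \sqrt{-8221} = i \sqrt{8221} \approx 90.67 i$)
$\left(- \frac{13560}{p} - \frac{20473}{46 \cdot 11 - 72}\right) + 47140 = \left(- \frac{13560}{i \sqrt{8221}} - \frac{20473}{46 \cdot 11 - 72}\right) + 47140 = \left(- 13560 \left(- \frac{i \sqrt{8221}}{8221}\right) - \frac{20473}{506 - 72}\right) + 47140 = \left(\frac{13560 i \sqrt{8221}}{8221} - \frac{20473}{434}\right) + 47140 = \left(- \frac{20473}{434} + \frac{13560 i \sqrt{8221}}{8221}\right) + 47140 = \frac{20438287}{434} + \frac{13560 i \sqrt{8221}}{8221}$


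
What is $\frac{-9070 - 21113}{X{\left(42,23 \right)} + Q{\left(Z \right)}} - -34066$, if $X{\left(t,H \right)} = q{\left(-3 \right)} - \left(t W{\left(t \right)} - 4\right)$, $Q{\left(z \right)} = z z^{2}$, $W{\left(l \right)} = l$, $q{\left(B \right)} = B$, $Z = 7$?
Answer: $\frac{48403903}{1420} \approx 34087.0$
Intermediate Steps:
$Q{\left(z \right)} = z^{3}$
$X{\left(t,H \right)} = 1 - t^{2}$ ($X{\left(t,H \right)} = -3 - \left(t t - 4\right) = -3 - \left(t^{2} - 4\right) = -3 - \left(-4 + t^{2}\right) = 1 - t^{2}$)
$\frac{-9070 - 21113}{X{\left(42,23 \right)} + Q{\left(Z \right)}} - -34066 = \frac{-9070 - 21113}{\left(1 - 42^{2}\right) + 7^{3}} - -34066 = - \frac{30183}{\left(1 - 1764\right) + 343} + 34066 = - \frac{30183}{-1763 + 343} + 34066 = - \frac{30183}{-1420} + 34066 = \left(-30183\right) \left(- \frac{1}{1420}\right) + 34066 = \frac{30183}{1420} + 34066 = \frac{48403903}{1420}$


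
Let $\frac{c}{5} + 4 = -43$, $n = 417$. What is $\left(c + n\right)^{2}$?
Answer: $33124$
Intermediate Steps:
$c = -235$ ($c = -20 + 5 \left(-43\right) = -20 - 215 = -235$)
$\left(c + n\right)^{2} = \left(-235 + 417\right)^{2} = 182^{2} = 33124$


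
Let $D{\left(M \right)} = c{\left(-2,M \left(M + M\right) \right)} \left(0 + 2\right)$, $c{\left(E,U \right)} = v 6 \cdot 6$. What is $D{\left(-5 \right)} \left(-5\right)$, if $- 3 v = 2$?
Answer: $240$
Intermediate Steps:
$v = - \frac{2}{3}$ ($v = \left(- \frac{1}{3}\right) 2 = - \frac{2}{3} \approx -0.66667$)
$c{\left(E,U \right)} = -24$ ($c{\left(E,U \right)} = \left(- \frac{2}{3}\right) 6 \cdot 6 = \left(-4\right) 6 = -24$)
$D{\left(M \right)} = -48$ ($D{\left(M \right)} = - 24 \left(0 + 2\right) = \left(-24\right) 2 = -48$)
$D{\left(-5 \right)} \left(-5\right) = \left(-48\right) \left(-5\right) = 240$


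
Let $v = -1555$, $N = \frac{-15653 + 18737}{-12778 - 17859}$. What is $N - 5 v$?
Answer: $\frac{238199591}{30637} \approx 7774.9$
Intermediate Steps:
$N = - \frac{3084}{30637}$ ($N = \frac{3084}{-30637} = 3084 \left(- \frac{1}{30637}\right) = - \frac{3084}{30637} \approx -0.10066$)
$N - 5 v = - \frac{3084}{30637} - 5 \left(-1555\right) = - \frac{3084}{30637} - -7775 = - \frac{3084}{30637} + 7775 = \frac{238199591}{30637}$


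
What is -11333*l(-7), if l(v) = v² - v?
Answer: -634648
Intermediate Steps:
-11333*l(-7) = -(-79331)*(-1 - 7) = -(-79331)*(-8) = -11333*56 = -634648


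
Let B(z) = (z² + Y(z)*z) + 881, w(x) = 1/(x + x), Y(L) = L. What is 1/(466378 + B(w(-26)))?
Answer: 1352/631734169 ≈ 2.1401e-6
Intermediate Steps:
w(x) = 1/(2*x)
B(z) = 881 + 2*z² (B(z) = (z² + z*z) + 881 = (z² + z²) + 881 = 2*z² + 881 = 881 + 2*z²)
1/(466378 + B(w(-26))) = 1/(466378 + (881 + 2*((½)/(-26))²)) = 1/(466378 + (881 + 2*((½)*(-1/26))²)) = 1/(466378 + (881 + 2*(-1/52)²)) = 1/(466378 + (881 + 2*(1/2704))) = 1/(466378 + (881 + 1/1352)) = 1/(466378 + 1191113/1352) = 1/(631734169/1352) = 1352/631734169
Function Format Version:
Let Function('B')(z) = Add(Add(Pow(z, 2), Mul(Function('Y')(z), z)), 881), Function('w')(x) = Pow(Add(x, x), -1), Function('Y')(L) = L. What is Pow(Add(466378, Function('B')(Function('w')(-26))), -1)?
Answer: Rational(1352, 631734169) ≈ 2.1401e-6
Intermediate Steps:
Function('w')(x) = Mul(Rational(1, 2), Pow(x, -1)) (Function('w')(x) = Pow(Mul(2, x), -1) = Mul(Rational(1, 2), Pow(x, -1)))
Function('B')(z) = Add(881, Mul(2, Pow(z, 2))) (Function('B')(z) = Add(Add(Pow(z, 2), Mul(z, z)), 881) = Add(Add(Pow(z, 2), Pow(z, 2)), 881) = Add(Mul(2, Pow(z, 2)), 881) = Add(881, Mul(2, Pow(z, 2))))
Pow(Add(466378, Function('B')(Function('w')(-26))), -1) = Pow(Add(466378, Add(881, Mul(2, Pow(Mul(Rational(1, 2), Pow(-26, -1)), 2)))), -1) = Pow(Add(466378, Add(881, Mul(2, Pow(Mul(Rational(1, 2), Rational(-1, 26)), 2)))), -1) = Pow(Add(466378, Add(881, Mul(2, Pow(Rational(-1, 52), 2)))), -1) = Pow(Add(466378, Add(881, Mul(2, Rational(1, 2704)))), -1) = Pow(Add(466378, Add(881, Rational(1, 1352))), -1) = Pow(Add(466378, Rational(1191113, 1352)), -1) = Pow(Rational(631734169, 1352), -1) = Rational(1352, 631734169)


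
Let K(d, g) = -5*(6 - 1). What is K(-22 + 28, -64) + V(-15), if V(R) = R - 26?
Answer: -66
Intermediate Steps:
V(R) = -26 + R
K(d, g) = -25 (K(d, g) = -5*5 = -25)
K(-22 + 28, -64) + V(-15) = -25 + (-26 - 15) = -25 - 41 = -66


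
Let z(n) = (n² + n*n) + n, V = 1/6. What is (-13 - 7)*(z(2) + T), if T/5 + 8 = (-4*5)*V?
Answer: 2800/3 ≈ 933.33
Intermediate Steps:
V = ⅙ (V = 1*(⅙) = ⅙ ≈ 0.16667)
z(n) = n + 2*n² (z(n) = (n² + n²) + n = 2*n² + n = n + 2*n²)
T = -170/3 (T = -40 + 5*(-4*5*(⅙)) = -40 + 5*(-20*⅙) = -40 + 5*(-10/3) = -40 - 50/3 = -170/3 ≈ -56.667)
(-13 - 7)*(z(2) + T) = (-13 - 7)*(2*(1 + 2*2) - 170/3) = -20*(2*(1 + 4) - 170/3) = -20*(2*5 - 170/3) = -20*(10 - 170/3) = -20*(-140/3) = 2800/3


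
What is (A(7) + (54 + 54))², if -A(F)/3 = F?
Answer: 7569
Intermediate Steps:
A(F) = -3*F
(A(7) + (54 + 54))² = (-3*7 + (54 + 54))² = (-21 + 108)² = 87² = 7569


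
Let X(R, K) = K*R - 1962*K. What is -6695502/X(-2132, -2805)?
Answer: -101447/173995 ≈ -0.58305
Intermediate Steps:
X(R, K) = -1962*K + K*R
-6695502/X(-2132, -2805) = -6695502*(-1/(2805*(-1962 - 2132))) = -6695502/((-2805*(-4094))) = -6695502/11483670 = -6695502*1/11483670 = -101447/173995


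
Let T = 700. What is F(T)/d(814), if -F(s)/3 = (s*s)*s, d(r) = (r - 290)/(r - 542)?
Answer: -69972000000/131 ≈ -5.3414e+8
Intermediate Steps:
d(r) = (-290 + r)/(-542 + r)
F(s) = -3*s**3 (F(s) = -3*s*s*s = -3*s**2*s = -3*s**3)
F(T)/d(814) = (-3*700**3)/(((-290 + 814)/(-542 + 814))) = (-3*343000000)/((524/272)) = -1029000000/((1/272)*524) = -1029000000/131/68 = -1029000000*68/131 = -69972000000/131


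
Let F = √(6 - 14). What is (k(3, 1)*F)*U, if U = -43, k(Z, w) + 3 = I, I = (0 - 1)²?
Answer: 172*I*√2 ≈ 243.24*I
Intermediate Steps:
F = 2*I*√2 (F = √(-8) = 2*I*√2 ≈ 2.8284*I)
I = 1 (I = (-1)² = 1)
k(Z, w) = -2 (k(Z, w) = -3 + 1 = -2)
(k(3, 1)*F)*U = -4*I*√2*(-43) = 172*I*√2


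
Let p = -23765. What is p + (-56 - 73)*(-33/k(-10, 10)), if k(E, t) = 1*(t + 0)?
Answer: -233393/10 ≈ -23339.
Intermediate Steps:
k(E, t) = t (k(E, t) = 1*t = t)
p + (-56 - 73)*(-33/k(-10, 10)) = -23765 + (-56 - 73)*(-33/10) = -23765 - (-4257)/10 = -23765 - 129*(-33/10) = -23765 + 4257/10 = -233393/10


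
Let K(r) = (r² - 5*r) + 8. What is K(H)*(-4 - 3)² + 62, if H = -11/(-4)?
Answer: 2413/16 ≈ 150.81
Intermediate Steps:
H = 11/4 (H = -11*(-¼) = 11/4 ≈ 2.7500)
K(r) = 8 + r² - 5*r
K(H)*(-4 - 3)² + 62 = (8 + (11/4)² - 5*11/4)*(-4 - 3)² + 62 = (8 + 121/16 - 55/4)*(-7)² + 62 = (29/16)*49 + 62 = 1421/16 + 62 = 2413/16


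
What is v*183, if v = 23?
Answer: 4209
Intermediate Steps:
v*183 = 23*183 = 4209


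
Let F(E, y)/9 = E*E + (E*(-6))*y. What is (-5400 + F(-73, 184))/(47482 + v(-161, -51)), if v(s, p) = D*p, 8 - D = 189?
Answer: 767889/56713 ≈ 13.540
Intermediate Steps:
D = -181 (D = 8 - 1*189 = 8 - 189 = -181)
v(s, p) = -181*p
F(E, y) = 9*E² - 54*E*y (F(E, y) = 9*(E*E + (E*(-6))*y) = 9*(E² + (-6*E)*y) = 9*(E² - 6*E*y) = 9*E² - 54*E*y)
(-5400 + F(-73, 184))/(47482 + v(-161, -51)) = (-5400 + 9*(-73)*(-73 - 6*184))/(47482 - 181*(-51)) = (-5400 + 9*(-73)*(-73 - 1104))/(47482 + 9231) = (-5400 + 9*(-73)*(-1177))/56713 = (-5400 + 773289)*(1/56713) = 767889*(1/56713) = 767889/56713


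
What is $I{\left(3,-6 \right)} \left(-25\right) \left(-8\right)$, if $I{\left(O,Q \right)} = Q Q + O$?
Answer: $7800$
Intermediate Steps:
$I{\left(O,Q \right)} = O + Q^{2}$ ($I{\left(O,Q \right)} = Q^{2} + O = O + Q^{2}$)
$I{\left(3,-6 \right)} \left(-25\right) \left(-8\right) = \left(3 + \left(-6\right)^{2}\right) \left(-25\right) \left(-8\right) = \left(3 + 36\right) \left(-25\right) \left(-8\right) = 39 \left(-25\right) \left(-8\right) = \left(-975\right) \left(-8\right) = 7800$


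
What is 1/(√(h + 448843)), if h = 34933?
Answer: √7559/60472 ≈ 0.0014377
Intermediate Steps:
1/(√(h + 448843)) = 1/(√(34933 + 448843)) = 1/(√483776) = 1/(8*√7559) = √7559/60472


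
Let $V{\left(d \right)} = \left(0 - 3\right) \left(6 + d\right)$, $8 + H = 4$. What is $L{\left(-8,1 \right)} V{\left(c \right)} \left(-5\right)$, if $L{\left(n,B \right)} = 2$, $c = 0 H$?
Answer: $180$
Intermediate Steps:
$H = -4$ ($H = -8 + 4 = -4$)
$c = 0$ ($c = 0 \left(-4\right) = 0$)
$V{\left(d \right)} = -18 - 3 d$ ($V{\left(d \right)} = - 3 \left(6 + d\right) = -18 - 3 d$)
$L{\left(-8,1 \right)} V{\left(c \right)} \left(-5\right) = 2 \left(-18 - 0\right) \left(-5\right) = 2 \left(-18 + 0\right) \left(-5\right) = 2 \left(-18\right) \left(-5\right) = \left(-36\right) \left(-5\right) = 180$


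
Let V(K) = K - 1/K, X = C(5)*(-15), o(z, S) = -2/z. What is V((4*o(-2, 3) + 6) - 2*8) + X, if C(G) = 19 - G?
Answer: -1295/6 ≈ -215.83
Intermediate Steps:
X = -210 (X = (19 - 1*5)*(-15) = (19 - 5)*(-15) = 14*(-15) = -210)
V((4*o(-2, 3) + 6) - 2*8) + X = (((4*(-2/(-2)) + 6) - 2*8) - 1/((4*(-2/(-2)) + 6) - 2*8)) - 210 = (((4*(-2*(-½)) + 6) - 16) - 1/((4*(-2*(-½)) + 6) - 16)) - 210 = (((4*1 + 6) - 16) - 1/((4*1 + 6) - 16)) - 210 = (((4 + 6) - 16) - 1/((4 + 6) - 16)) - 210 = ((10 - 16) - 1/(10 - 16)) - 210 = (-6 - 1/(-6)) - 210 = (-6 - 1*(-⅙)) - 210 = (-6 + ⅙) - 210 = -35/6 - 210 = -1295/6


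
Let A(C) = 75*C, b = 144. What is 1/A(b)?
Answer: 1/10800 ≈ 9.2593e-5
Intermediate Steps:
1/A(b) = 1/(75*144) = 1/10800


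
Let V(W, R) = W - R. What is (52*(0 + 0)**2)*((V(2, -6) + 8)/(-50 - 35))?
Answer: 0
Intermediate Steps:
(52*(0 + 0)**2)*((V(2, -6) + 8)/(-50 - 35)) = (52*(0 + 0)**2)*(((2 - 1*(-6)) + 8)/(-50 - 35)) = (52*0**2)*(((2 + 6) + 8)/(-85)) = (52*0)*((8 + 8)*(-1/85)) = 0*(16*(-1/85)) = 0*(-16/85) = 0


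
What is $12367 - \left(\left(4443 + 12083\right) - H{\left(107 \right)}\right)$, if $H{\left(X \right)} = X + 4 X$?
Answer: $-3624$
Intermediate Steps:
$H{\left(X \right)} = 5 X$
$12367 - \left(\left(4443 + 12083\right) - H{\left(107 \right)}\right) = 12367 - \left(\left(4443 + 12083\right) - 5 \cdot 107\right) = 12367 - \left(16526 - 535\right) = 12367 - 15991 = -3624$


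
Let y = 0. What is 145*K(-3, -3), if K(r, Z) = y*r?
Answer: 0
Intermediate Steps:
K(r, Z) = 0 (K(r, Z) = 0*r = 0)
145*K(-3, -3) = 145*0 = 0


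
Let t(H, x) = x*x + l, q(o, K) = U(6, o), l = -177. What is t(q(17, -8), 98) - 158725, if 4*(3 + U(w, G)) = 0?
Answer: -149298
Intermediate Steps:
U(w, G) = -3 (U(w, G) = -3 + (¼)*0 = -3 + 0 = -3)
q(o, K) = -3
t(H, x) = -177 + x² (t(H, x) = x*x - 177 = x² - 177 = -177 + x²)
t(q(17, -8), 98) - 158725 = (-177 + 98²) - 158725 = (-177 + 9604) - 158725 = 9427 - 158725 = -149298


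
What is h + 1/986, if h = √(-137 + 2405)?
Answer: 1/986 + 18*√7 ≈ 47.625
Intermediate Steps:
h = 18*√7 (h = √2268 = 18*√7 ≈ 47.624)
h + 1/986 = 18*√7 + 1/986 = 1/986 + 18*√7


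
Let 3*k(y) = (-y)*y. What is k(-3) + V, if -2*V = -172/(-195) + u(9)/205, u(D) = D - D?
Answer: -671/195 ≈ -3.4410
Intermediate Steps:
u(D) = 0
k(y) = -y**2/3 (k(y) = ((-y)*y)/3 = (-y**2)/3 = -y**2/3)
V = -86/195 (V = -(-172/(-195) + 0/205)/2 = -(-172*(-1/195) + 0*(1/205))/2 = -(172/195 + 0)/2 = -1/2*172/195 = -86/195 ≈ -0.44103)
k(-3) + V = -1/3*(-3)**2 - 86/195 = -1/3*9 - 86/195 = -3 - 86/195 = -671/195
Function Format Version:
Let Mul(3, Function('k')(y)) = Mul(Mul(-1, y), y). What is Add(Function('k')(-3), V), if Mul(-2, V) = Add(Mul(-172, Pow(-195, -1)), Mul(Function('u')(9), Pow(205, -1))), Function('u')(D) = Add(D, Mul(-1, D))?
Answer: Rational(-671, 195) ≈ -3.4410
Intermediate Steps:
Function('u')(D) = 0
Function('k')(y) = Mul(Rational(-1, 3), Pow(y, 2)) (Function('k')(y) = Mul(Rational(1, 3), Mul(Mul(-1, y), y)) = Mul(Rational(1, 3), Mul(-1, Pow(y, 2))) = Mul(Rational(-1, 3), Pow(y, 2)))
V = Rational(-86, 195) (V = Mul(Rational(-1, 2), Add(Mul(-172, Pow(-195, -1)), Mul(0, Pow(205, -1)))) = Mul(Rational(-1, 2), Add(Mul(-172, Rational(-1, 195)), Mul(0, Rational(1, 205)))) = Mul(Rational(-1, 2), Add(Rational(172, 195), 0)) = Mul(Rational(-1, 2), Rational(172, 195)) = Rational(-86, 195) ≈ -0.44103)
Add(Function('k')(-3), V) = Add(Mul(Rational(-1, 3), Pow(-3, 2)), Rational(-86, 195)) = Add(Mul(Rational(-1, 3), 9), Rational(-86, 195)) = Add(-3, Rational(-86, 195)) = Rational(-671, 195)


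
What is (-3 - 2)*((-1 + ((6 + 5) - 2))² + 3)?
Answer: -335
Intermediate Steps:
(-3 - 2)*((-1 + ((6 + 5) - 2))² + 3) = -5*((-1 + (11 - 2))² + 3) = -5*((-1 + 9)² + 3) = -5*(8² + 3) = -5*(64 + 3) = -5*67 = -335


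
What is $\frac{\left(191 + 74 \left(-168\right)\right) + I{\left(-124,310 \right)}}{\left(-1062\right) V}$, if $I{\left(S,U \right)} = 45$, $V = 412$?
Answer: $\frac{3049}{109386} \approx 0.027874$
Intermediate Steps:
$\frac{\left(191 + 74 \left(-168\right)\right) + I{\left(-124,310 \right)}}{\left(-1062\right) V} = \frac{\left(191 + 74 \left(-168\right)\right) + 45}{\left(-1062\right) 412} = \frac{\left(191 - 12432\right) + 45}{-437544} = \left(-12241 + 45\right) \left(- \frac{1}{437544}\right) = \left(-12196\right) \left(- \frac{1}{437544}\right) = \frac{3049}{109386}$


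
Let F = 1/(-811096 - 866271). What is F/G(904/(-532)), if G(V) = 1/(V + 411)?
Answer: -54437/223089811 ≈ -0.00024401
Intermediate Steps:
G(V) = 1/(411 + V)
F = -1/1677367 (F = 1/(-1677367) = -1/1677367 ≈ -5.9617e-7)
F/G(904/(-532)) = -1/(1677367*(1/(411 + 904/(-532)))) = -1/(1677367*(1/(411 + 904*(-1/532)))) = -1/(1677367*(1/(411 - 226/133))) = -1/(1677367*(1/(54437/133))) = -1/(1677367*133/54437) = -1/1677367*54437/133 = -54437/223089811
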